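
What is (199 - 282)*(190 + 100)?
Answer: -24070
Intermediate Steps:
(199 - 282)*(190 + 100) = -83*290 = -24070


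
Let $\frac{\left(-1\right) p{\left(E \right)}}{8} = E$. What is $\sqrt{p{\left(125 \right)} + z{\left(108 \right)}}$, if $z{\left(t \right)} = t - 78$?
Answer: $i \sqrt{970} \approx 31.145 i$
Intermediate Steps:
$p{\left(E \right)} = - 8 E$
$z{\left(t \right)} = -78 + t$
$\sqrt{p{\left(125 \right)} + z{\left(108 \right)}} = \sqrt{\left(-8\right) 125 + \left(-78 + 108\right)} = \sqrt{-1000 + 30} = \sqrt{-970} = i \sqrt{970}$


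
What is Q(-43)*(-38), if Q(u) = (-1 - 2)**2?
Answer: -342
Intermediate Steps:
Q(u) = 9 (Q(u) = (-3)**2 = 9)
Q(-43)*(-38) = 9*(-38) = -342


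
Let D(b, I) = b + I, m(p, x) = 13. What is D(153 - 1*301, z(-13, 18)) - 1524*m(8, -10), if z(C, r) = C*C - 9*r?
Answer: -19953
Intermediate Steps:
z(C, r) = C**2 - 9*r
D(b, I) = I + b
D(153 - 1*301, z(-13, 18)) - 1524*m(8, -10) = (((-13)**2 - 9*18) + (153 - 1*301)) - 1524*13 = ((169 - 162) + (153 - 301)) - 1*19812 = (7 - 148) - 19812 = -141 - 19812 = -19953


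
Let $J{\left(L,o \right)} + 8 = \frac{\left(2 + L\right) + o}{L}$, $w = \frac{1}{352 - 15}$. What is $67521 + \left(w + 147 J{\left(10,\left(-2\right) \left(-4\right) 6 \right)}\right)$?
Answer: $\frac{22655500}{337} \approx 67227.0$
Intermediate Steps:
$w = \frac{1}{337} \approx 0.0029674$
$J{\left(L,o \right)} = -8 + \frac{2 + L + o}{L}$ ($J{\left(L,o \right)} = -8 + \frac{\left(2 + L\right) + o}{L} = -8 + \frac{2 + L + o}{L}$)
$67521 + \left(w + 147 J{\left(10,\left(-2\right) \left(-4\right) 6 \right)}\right) = 67521 + \left(\frac{1}{337} + 147 \frac{2 + \left(-2\right) \left(-4\right) 6 - 70}{10}\right) = 67521 + \left(\frac{1}{337} + 147 \frac{2 + 8 \cdot 6 - 70}{10}\right) = 67521 + \left(\frac{1}{337} + 147 \frac{2 + 48 - 70}{10}\right) = 67521 + \left(\frac{1}{337} + 147 \cdot \frac{1}{10} \left(-20\right)\right) = 67521 + \left(\frac{1}{337} + 147 \left(-2\right)\right) = 67521 + \left(\frac{1}{337} - 294\right) = 67521 - \frac{99077}{337} = \frac{22655500}{337}$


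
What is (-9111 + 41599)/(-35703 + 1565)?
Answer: -16244/17069 ≈ -0.95167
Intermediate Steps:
(-9111 + 41599)/(-35703 + 1565) = 32488/(-34138) = 32488*(-1/34138) = -16244/17069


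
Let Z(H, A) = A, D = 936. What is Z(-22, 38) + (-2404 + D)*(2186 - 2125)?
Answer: -89510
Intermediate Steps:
Z(-22, 38) + (-2404 + D)*(2186 - 2125) = 38 + (-2404 + 936)*(2186 - 2125) = 38 - 1468*61 = 38 - 89548 = -89510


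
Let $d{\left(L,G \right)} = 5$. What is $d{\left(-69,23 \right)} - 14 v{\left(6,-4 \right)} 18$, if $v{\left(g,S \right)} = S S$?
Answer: $-4027$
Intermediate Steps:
$v{\left(g,S \right)} = S^{2}$
$d{\left(-69,23 \right)} - 14 v{\left(6,-4 \right)} 18 = 5 - 14 \left(-4\right)^{2} \cdot 18 = 5 - 14 \cdot 16 \cdot 18 = 5 - 224 \cdot 18 = 5 - 4032 = -4027$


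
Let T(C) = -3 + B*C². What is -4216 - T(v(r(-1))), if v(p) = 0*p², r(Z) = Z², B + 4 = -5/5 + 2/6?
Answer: -4213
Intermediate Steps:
B = -14/3 (B = -4 + (-5/5 + 2/6) = -4 + (-5*⅕ + 2*(⅙)) = -4 + (-1 + ⅓) = -4 - ⅔ = -14/3 ≈ -4.6667)
v(p) = 0
T(C) = -3 - 14*C²/3
-4216 - T(v(r(-1))) = -4216 - (-3 - 14/3*0²) = -4216 - (-3 - 14/3*0) = -4216 - (-3 + 0) = -4216 - 1*(-3) = -4216 + 3 = -4213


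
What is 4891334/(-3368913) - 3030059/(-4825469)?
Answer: -13394975429779/16256585245197 ≈ -0.82397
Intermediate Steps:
4891334/(-3368913) - 3030059/(-4825469) = 4891334*(-1/3368913) - 3030059*(-1/4825469) = -4891334/3368913 + 3030059/4825469 = -13394975429779/16256585245197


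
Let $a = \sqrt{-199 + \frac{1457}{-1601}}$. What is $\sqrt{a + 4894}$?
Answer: $\frac{\sqrt{12544305694 + 3202 i \sqrt{128102414}}}{1601} \approx 69.957 + 0.10105 i$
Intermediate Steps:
$a = \frac{2 i \sqrt{128102414}}{1601}$ ($a = \sqrt{-199 + 1457 \left(- \frac{1}{1601}\right)} = \sqrt{-199 - \frac{1457}{1601}} = \sqrt{- \frac{320056}{1601}} = \frac{2 i \sqrt{128102414}}{1601} \approx 14.139 i$)
$\sqrt{a + 4894} = \sqrt{\frac{2 i \sqrt{128102414}}{1601} + 4894} = \sqrt{4894 + \frac{2 i \sqrt{128102414}}{1601}}$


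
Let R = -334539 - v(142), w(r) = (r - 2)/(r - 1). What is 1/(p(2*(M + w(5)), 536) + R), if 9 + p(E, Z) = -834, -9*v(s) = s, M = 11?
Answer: -9/3018296 ≈ -2.9818e-6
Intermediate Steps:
v(s) = -s/9
w(r) = (-2 + r)/(-1 + r)
R = -3010709/9 (R = -334539 - (-1)*142/9 = -334539 - 1*(-142/9) = -334539 + 142/9 = -3010709/9 ≈ -3.3452e+5)
p(E, Z) = -843 (p(E, Z) = -9 - 834 = -843)
1/(p(2*(M + w(5)), 536) + R) = 1/(-843 - 3010709/9) = 1/(-3018296/9) = -9/3018296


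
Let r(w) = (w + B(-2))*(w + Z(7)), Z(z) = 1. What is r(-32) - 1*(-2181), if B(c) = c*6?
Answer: 3545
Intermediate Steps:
B(c) = 6*c
r(w) = (1 + w)*(-12 + w) (r(w) = (w + 6*(-2))*(w + 1) = (w - 12)*(1 + w) = (-12 + w)*(1 + w) = (1 + w)*(-12 + w))
r(-32) - 1*(-2181) = (-12 + (-32)² - 11*(-32)) - 1*(-2181) = (-12 + 1024 + 352) + 2181 = 1364 + 2181 = 3545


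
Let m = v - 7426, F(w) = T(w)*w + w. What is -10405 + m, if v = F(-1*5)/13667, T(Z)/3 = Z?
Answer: -243696207/13667 ≈ -17831.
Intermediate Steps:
T(Z) = 3*Z
F(w) = w + 3*w**2 (F(w) = (3*w)*w + w = 3*w**2 + w = w + 3*w**2)
v = 70/13667 (v = ((-1*5)*(1 + 3*(-1*5)))/13667 = -5*(1 + 3*(-5))*(1/13667) = -5*(1 - 15)*(1/13667) = -5*(-14)*(1/13667) = 70*(1/13667) = 70/13667 ≈ 0.0051218)
m = -101491072/13667 (m = 70/13667 - 7426 = -101491072/13667 ≈ -7426.0)
-10405 + m = -10405 - 101491072/13667 = -243696207/13667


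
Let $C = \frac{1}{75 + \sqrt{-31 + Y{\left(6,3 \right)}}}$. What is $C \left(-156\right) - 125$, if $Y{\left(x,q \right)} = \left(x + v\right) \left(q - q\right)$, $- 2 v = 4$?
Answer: $- \frac{179675}{1414} + \frac{39 i \sqrt{31}}{1414} \approx -127.07 + 0.15357 i$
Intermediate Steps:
$v = -2$ ($v = \left(- \frac{1}{2}\right) 4 = -2$)
$Y{\left(x,q \right)} = 0$ ($Y{\left(x,q \right)} = \left(x - 2\right) \left(q - q\right) = \left(-2 + x\right) 0 = 0$)
$C = \frac{1}{75 + i \sqrt{31}}$ ($C = \frac{1}{75 + \sqrt{-31 + 0}} = \frac{1}{75 + \sqrt{-31}} = \frac{1}{75 + i \sqrt{31}} \approx 0.01326 - 0.0009844 i$)
$C \left(-156\right) - 125 = \left(\frac{75}{5656} - \frac{i \sqrt{31}}{5656}\right) \left(-156\right) - 125 = \left(- \frac{2925}{1414} + \frac{39 i \sqrt{31}}{1414}\right) - 125 = - \frac{179675}{1414} + \frac{39 i \sqrt{31}}{1414}$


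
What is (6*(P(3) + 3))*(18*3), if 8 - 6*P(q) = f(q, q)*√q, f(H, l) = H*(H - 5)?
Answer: 1404 + 324*√3 ≈ 1965.2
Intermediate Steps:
f(H, l) = H*(-5 + H)
P(q) = 4/3 - q^(3/2)*(-5 + q)/6 (P(q) = 4/3 - q*(-5 + q)*√q/6 = 4/3 - q^(3/2)*(-5 + q)/6)
(6*(P(3) + 3))*(18*3) = (6*((4/3 + 3^(3/2)*(5 - 1*3)/6) + 3))*(18*3) = (6*((4/3 + (3*√3)*(5 - 3)/6) + 3))*54 = (6*((4/3 + (⅙)*(3*√3)*2) + 3))*54 = (6*((4/3 + √3) + 3))*54 = (6*(13/3 + √3))*54 = (26 + 6*√3)*54 = 1404 + 324*√3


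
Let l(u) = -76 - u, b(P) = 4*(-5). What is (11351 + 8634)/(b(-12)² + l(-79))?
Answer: 19985/403 ≈ 49.591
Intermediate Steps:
b(P) = -20
(11351 + 8634)/(b(-12)² + l(-79)) = (11351 + 8634)/((-20)² + (-76 - 1*(-79))) = 19985/(400 + (-76 + 79)) = 19985/(400 + 3) = 19985/403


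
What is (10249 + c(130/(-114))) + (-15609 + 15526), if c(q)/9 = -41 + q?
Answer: 185948/19 ≈ 9786.7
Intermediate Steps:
c(q) = -369 + 9*q (c(q) = 9*(-41 + q) = -369 + 9*q)
(10249 + c(130/(-114))) + (-15609 + 15526) = (10249 + (-369 + 9*(130/(-114)))) + (-15609 + 15526) = (10249 + (-369 + 9*(130*(-1/114)))) - 83 = (10249 + (-369 + 9*(-65/57))) - 83 = (10249 + (-369 - 195/19)) - 83 = (10249 - 7206/19) - 83 = 187525/19 - 83 = 185948/19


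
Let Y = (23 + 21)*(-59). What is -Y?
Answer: 2596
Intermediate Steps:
Y = -2596 (Y = 44*(-59) = -2596)
-Y = -1*(-2596) = 2596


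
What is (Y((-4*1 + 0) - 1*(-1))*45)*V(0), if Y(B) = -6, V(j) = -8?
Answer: 2160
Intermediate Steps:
(Y((-4*1 + 0) - 1*(-1))*45)*V(0) = -6*45*(-8) = -270*(-8) = 2160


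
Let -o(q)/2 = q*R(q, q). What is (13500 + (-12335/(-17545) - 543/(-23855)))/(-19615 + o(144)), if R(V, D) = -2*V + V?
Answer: 1130107888172/1829588161115 ≈ 0.61768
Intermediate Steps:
R(V, D) = -V
o(q) = 2*q**2 (o(q) = -2*q*(-q) = -(-2)*q**2 = 2*q**2)
(13500 + (-12335/(-17545) - 543/(-23855)))/(-19615 + o(144)) = (13500 + (-12335/(-17545) - 543/(-23855)))/(-19615 + 2*144**2) = (13500 + (-12335*(-1/17545) - 543*(-1/23855)))/(-19615 + 2*20736) = (13500 + (2467/3509 + 543/23855))/(-19615 + 41472) = (13500 + 60755672/83707195)/21857 = (1130107888172/83707195)*(1/21857) = 1130107888172/1829588161115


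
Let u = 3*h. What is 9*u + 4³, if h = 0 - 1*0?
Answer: 64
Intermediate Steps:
h = 0 (h = 0 + 0 = 0)
u = 0 (u = 3*0 = 0)
9*u + 4³ = 9*0 + 4³ = 0 + 64 = 64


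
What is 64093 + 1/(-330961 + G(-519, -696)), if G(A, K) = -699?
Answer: 21257084379/331660 ≈ 64093.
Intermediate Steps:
64093 + 1/(-330961 + G(-519, -696)) = 64093 + 1/(-330961 - 699) = 64093 + 1/(-331660) = 64093 - 1/331660 = 21257084379/331660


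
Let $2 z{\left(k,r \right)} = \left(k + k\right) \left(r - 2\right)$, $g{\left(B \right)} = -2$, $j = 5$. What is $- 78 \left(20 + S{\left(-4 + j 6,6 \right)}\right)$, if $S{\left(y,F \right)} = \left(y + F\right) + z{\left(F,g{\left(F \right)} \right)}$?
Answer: $-2184$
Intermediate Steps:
$z{\left(k,r \right)} = k \left(-2 + r\right)$ ($z{\left(k,r \right)} = \frac{\left(k + k\right) \left(r - 2\right)}{2} = \frac{2 k \left(-2 + r\right)}{2} = k \left(-2 + r\right)$)
$S{\left(y,F \right)} = y - 3 F$ ($S{\left(y,F \right)} = \left(y + F\right) + F \left(-2 - 2\right) = \left(F + y\right) + F \left(-4\right) = \left(F + y\right) - 4 F = y - 3 F$)
$- 78 \left(20 + S{\left(-4 + j 6,6 \right)}\right) = - 78 \left(20 + \left(\left(-4 + 5 \cdot 6\right) - 18\right)\right) = - 78 \left(20 + \left(\left(-4 + 30\right) - 18\right)\right) = - 78 \left(20 + \left(26 - 18\right)\right) = - 78 \left(20 + 8\right) = \left(-78\right) 28 = -2184$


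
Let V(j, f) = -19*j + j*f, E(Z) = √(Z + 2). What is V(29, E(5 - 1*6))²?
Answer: 272484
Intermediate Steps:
E(Z) = √(2 + Z)
V(j, f) = -19*j + f*j
V(29, E(5 - 1*6))² = (29*(-19 + √(2 + (5 - 1*6))))² = (29*(-19 + √(2 + (5 - 6))))² = (29*(-19 + √(2 - 1)))² = (29*(-19 + √1))² = (29*(-19 + 1))² = (29*(-18))² = (-522)² = 272484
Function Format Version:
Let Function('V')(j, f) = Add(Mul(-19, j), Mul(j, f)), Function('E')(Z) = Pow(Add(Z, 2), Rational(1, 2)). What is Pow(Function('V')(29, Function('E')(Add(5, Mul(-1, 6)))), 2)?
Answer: 272484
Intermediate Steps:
Function('E')(Z) = Pow(Add(2, Z), Rational(1, 2))
Function('V')(j, f) = Add(Mul(-19, j), Mul(f, j))
Pow(Function('V')(29, Function('E')(Add(5, Mul(-1, 6)))), 2) = Pow(Mul(29, Add(-19, Pow(Add(2, Add(5, Mul(-1, 6))), Rational(1, 2)))), 2) = Pow(Mul(29, Add(-19, Pow(Add(2, Add(5, -6)), Rational(1, 2)))), 2) = Pow(Mul(29, Add(-19, Pow(Add(2, -1), Rational(1, 2)))), 2) = Pow(Mul(29, Add(-19, Pow(1, Rational(1, 2)))), 2) = Pow(Mul(29, Add(-19, 1)), 2) = Pow(Mul(29, -18), 2) = Pow(-522, 2) = 272484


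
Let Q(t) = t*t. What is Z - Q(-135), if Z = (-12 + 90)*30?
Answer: -15885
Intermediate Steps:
Q(t) = t²
Z = 2340 (Z = 78*30 = 2340)
Z - Q(-135) = 2340 - 1*(-135)² = 2340 - 1*18225 = 2340 - 18225 = -15885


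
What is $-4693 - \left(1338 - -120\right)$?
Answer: $-6151$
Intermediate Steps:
$-4693 - \left(1338 - -120\right) = -4693 - \left(1338 + 120\right) = -4693 - 1458 = -6151$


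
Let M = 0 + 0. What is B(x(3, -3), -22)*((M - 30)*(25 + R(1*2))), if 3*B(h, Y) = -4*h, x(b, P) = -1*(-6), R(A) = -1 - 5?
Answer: 4560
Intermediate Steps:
M = 0
R(A) = -6
x(b, P) = 6
B(h, Y) = -4*h/3 (B(h, Y) = (-4*h)/3 = -4*h/3)
B(x(3, -3), -22)*((M - 30)*(25 + R(1*2))) = (-4/3*6)*((0 - 30)*(25 - 6)) = -(-240)*19 = -8*(-570) = 4560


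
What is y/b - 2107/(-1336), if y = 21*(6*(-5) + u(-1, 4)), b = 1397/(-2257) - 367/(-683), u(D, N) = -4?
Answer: 8754391161/1000664 ≈ 8748.6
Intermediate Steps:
b = -125832/1541531 (b = 1397*(-1/2257) - 367*(-1/683) = -1397/2257 + 367/683 = -125832/1541531 ≈ -0.081628)
y = -714 (y = 21*(6*(-5) - 4) = 21*(-30 - 4) = 21*(-34) = -714)
y/b - 2107/(-1336) = -714/(-125832/1541531) - 2107/(-1336) = -714*(-1541531/125832) - 2107*(-1/1336) = 26206027/2996 + 2107/1336 = 8754391161/1000664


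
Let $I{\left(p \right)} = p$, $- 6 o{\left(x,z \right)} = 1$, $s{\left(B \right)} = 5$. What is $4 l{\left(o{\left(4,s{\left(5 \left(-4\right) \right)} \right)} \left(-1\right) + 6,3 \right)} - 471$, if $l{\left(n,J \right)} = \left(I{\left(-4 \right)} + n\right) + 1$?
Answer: $- \frac{1375}{3} \approx -458.33$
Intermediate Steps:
$o{\left(x,z \right)} = - \frac{1}{6}$ ($o{\left(x,z \right)} = \left(- \frac{1}{6}\right) 1 = - \frac{1}{6}$)
$l{\left(n,J \right)} = -3 + n$ ($l{\left(n,J \right)} = \left(-4 + n\right) + 1 = -3 + n$)
$4 l{\left(o{\left(4,s{\left(5 \left(-4\right) \right)} \right)} \left(-1\right) + 6,3 \right)} - 471 = 4 \left(-3 + \left(\left(- \frac{1}{6}\right) \left(-1\right) + 6\right)\right) - 471 = 4 \left(-3 + \left(\frac{1}{6} + 6\right)\right) - 471 = 4 \left(-3 + \frac{37}{6}\right) - 471 = 4 \cdot \frac{19}{6} - 471 = \frac{38}{3} - 471 = - \frac{1375}{3}$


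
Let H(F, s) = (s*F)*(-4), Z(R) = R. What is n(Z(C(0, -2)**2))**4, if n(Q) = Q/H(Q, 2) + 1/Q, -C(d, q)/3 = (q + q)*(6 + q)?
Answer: 6784652161/28179280429056 ≈ 0.00024077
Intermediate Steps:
C(d, q) = -6*q*(6 + q) (C(d, q) = -3*(q + q)*(6 + q) = -3*2*q*(6 + q) = -6*q*(6 + q))
H(F, s) = -4*F*s (H(F, s) = (F*s)*(-4) = -4*F*s)
n(Q) = -1/8 + 1/Q (n(Q) = Q/((-4*Q*2)) + 1/Q = Q/((-8*Q)) + 1/Q = Q*(-1/(8*Q)) + 1/Q = -1/8 + 1/Q)
n(Z(C(0, -2)**2))**4 = ((8 - (-6*(-2)*(6 - 2))**2)/(8*((-6*(-2)*(6 - 2))**2)))**4 = ((8 - (-6*(-2)*4)**2)/(8*((-6*(-2)*4)**2)))**4 = ((8 - 1*48**2)/(8*(48**2)))**4 = ((1/8)*(8 - 1*2304)/2304)**4 = ((1/8)*(1/2304)*(8 - 2304))**4 = ((1/8)*(1/2304)*(-2296))**4 = (-287/2304)**4 = 6784652161/28179280429056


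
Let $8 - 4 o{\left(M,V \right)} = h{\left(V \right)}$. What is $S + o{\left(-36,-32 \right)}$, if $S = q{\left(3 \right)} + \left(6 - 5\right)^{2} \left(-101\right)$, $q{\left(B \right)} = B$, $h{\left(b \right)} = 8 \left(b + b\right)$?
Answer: $32$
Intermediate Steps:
$h{\left(b \right)} = 16 b$ ($h{\left(b \right)} = 8 \cdot 2 b = 16 b$)
$o{\left(M,V \right)} = 2 - 4 V$ ($o{\left(M,V \right)} = 2 - \frac{16 V}{4} = 2 - 4 V$)
$S = -98$ ($S = 3 + \left(6 - 5\right)^{2} \left(-101\right) = 3 + 1^{2} \left(-101\right) = 3 + 1 \left(-101\right) = 3 - 101 = -98$)
$S + o{\left(-36,-32 \right)} = -98 + \left(2 - -128\right) = -98 + \left(2 + 128\right) = -98 + 130 = 32$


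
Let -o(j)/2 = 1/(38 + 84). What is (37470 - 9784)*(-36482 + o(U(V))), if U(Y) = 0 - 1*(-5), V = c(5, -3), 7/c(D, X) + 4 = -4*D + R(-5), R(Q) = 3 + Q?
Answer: -61612507458/61 ≈ -1.0100e+9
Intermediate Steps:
c(D, X) = 7/(-6 - 4*D) (c(D, X) = 7/(-4 + (-4*D + (3 - 5))) = 7/(-4 + (-4*D - 2)) = 7/(-4 + (-2 - 4*D)) = 7/(-6 - 4*D))
V = -7/26 (V = -7/(6 + 4*5) = -7/(6 + 20) = -7/26 ≈ -0.26923)
U(Y) = 5 (U(Y) = 0 + 5 = 5)
o(j) = -1/61 (o(j) = -2/(38 + 84) = -2/122 = -2*1/122 = -1/61)
(37470 - 9784)*(-36482 + o(U(V))) = (37470 - 9784)*(-36482 - 1/61) = 27686*(-2225403/61) = -61612507458/61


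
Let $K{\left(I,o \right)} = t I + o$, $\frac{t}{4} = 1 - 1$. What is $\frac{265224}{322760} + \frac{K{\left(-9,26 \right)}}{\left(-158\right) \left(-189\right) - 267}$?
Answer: $\frac{196442401}{238802055} \approx 0.82262$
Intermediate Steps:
$t = 0$ ($t = 4 \left(1 - 1\right) = 4 \cdot 0 = 0$)
$K{\left(I,o \right)} = o$ ($K{\left(I,o \right)} = 0 I + o = 0 + o = o$)
$\frac{265224}{322760} + \frac{K{\left(-9,26 \right)}}{\left(-158\right) \left(-189\right) - 267} = \frac{265224}{322760} + \frac{26}{\left(-158\right) \left(-189\right) - 267} = 265224 \cdot \frac{1}{322760} + \frac{26}{29862 - 267} = \frac{33153}{40345} + \frac{26}{29595} = \frac{196442401}{238802055}$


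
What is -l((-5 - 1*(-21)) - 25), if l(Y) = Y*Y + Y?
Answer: -72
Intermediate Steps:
l(Y) = Y + Y² (l(Y) = Y² + Y = Y + Y²)
-l((-5 - 1*(-21)) - 25) = -((-5 - 1*(-21)) - 25)*(1 + ((-5 - 1*(-21)) - 25)) = -((-5 + 21) - 25)*(1 + ((-5 + 21) - 25)) = -(16 - 25)*(1 + (16 - 25)) = -(-9)*(1 - 9) = -(-9)*(-8) = -1*72 = -72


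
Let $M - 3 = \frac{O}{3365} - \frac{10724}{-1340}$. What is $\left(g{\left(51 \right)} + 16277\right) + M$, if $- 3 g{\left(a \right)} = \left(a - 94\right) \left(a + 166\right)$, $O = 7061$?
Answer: $\frac{2624355001}{135273} \approx 19400.0$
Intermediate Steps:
$M = \frac{590753}{45091}$ ($M = 3 + \left(\frac{7061}{3365} - \frac{10724}{-1340}\right) = 3 + \left(7061 \cdot \frac{1}{3365} - - \frac{2681}{335}\right) = 3 + \left(\frac{7061}{3365} + \frac{2681}{335}\right) = 3 + \frac{455480}{45091} = \frac{590753}{45091} \approx 13.101$)
$g{\left(a \right)} = - \frac{\left(-94 + a\right) \left(166 + a\right)}{3}$ ($g{\left(a \right)} = - \frac{\left(a - 94\right) \left(a + 166\right)}{3} = - \frac{\left(-94 + a\right) \left(166 + a\right)}{3}$)
$\left(g{\left(51 \right)} + 16277\right) + M = \left(\left(\frac{15604}{3} - 1224 - \frac{51^{2}}{3}\right) + 16277\right) + \frac{590753}{45091} = \left(\left(\frac{15604}{3} - 1224 - 867\right) + 16277\right) + \frac{590753}{45091} = \left(\frac{9331}{3} + 16277\right) + \frac{590753}{45091} = \frac{58162}{3} + \frac{590753}{45091} = \frac{2624355001}{135273}$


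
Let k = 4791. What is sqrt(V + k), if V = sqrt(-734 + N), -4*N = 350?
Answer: sqrt(19164 + 2*I*sqrt(3286))/2 ≈ 69.217 + 0.20704*I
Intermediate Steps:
N = -175/2 (N = -1/4*350 = -175/2 ≈ -87.500)
V = I*sqrt(3286)/2 (V = sqrt(-734 - 175/2) = sqrt(-1643/2) = I*sqrt(3286)/2 ≈ 28.662*I)
sqrt(V + k) = sqrt(I*sqrt(3286)/2 + 4791) = sqrt(4791 + I*sqrt(3286)/2)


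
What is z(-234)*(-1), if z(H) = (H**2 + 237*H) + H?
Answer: 936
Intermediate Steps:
z(H) = H**2 + 238*H
z(-234)*(-1) = -234*(238 - 234)*(-1) = -234*4*(-1) = -936*(-1) = 936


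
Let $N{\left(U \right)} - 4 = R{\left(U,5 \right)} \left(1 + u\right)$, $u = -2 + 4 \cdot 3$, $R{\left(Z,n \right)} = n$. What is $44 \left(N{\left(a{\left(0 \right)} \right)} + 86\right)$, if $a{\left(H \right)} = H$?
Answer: $6380$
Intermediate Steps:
$u = 10$ ($u = -2 + 12 = 10$)
$N{\left(U \right)} = 59$ ($N{\left(U \right)} = 4 + 5 \left(1 + 10\right) = 4 + 5 \cdot 11 = 4 + 55 = 59$)
$44 \left(N{\left(a{\left(0 \right)} \right)} + 86\right) = 44 \left(59 + 86\right) = 44 \cdot 145 = 6380$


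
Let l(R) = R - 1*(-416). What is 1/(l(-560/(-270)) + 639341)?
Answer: 27/17273495 ≈ 1.5631e-6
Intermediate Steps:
l(R) = 416 + R (l(R) = R + 416 = 416 + R)
1/(l(-560/(-270)) + 639341) = 1/((416 - 560/(-270)) + 639341) = 1/((416 - 560*(-1/270)) + 639341) = 1/((416 + 56/27) + 639341) = 1/(11288/27 + 639341) = 1/(17273495/27) = 27/17273495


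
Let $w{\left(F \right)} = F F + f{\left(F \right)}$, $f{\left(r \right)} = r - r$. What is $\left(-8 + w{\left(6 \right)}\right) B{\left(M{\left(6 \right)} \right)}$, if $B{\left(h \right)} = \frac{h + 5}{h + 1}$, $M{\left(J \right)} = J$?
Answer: $44$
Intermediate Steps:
$f{\left(r \right)} = 0$
$B{\left(h \right)} = \frac{5 + h}{1 + h}$
$w{\left(F \right)} = F^{2}$ ($w{\left(F \right)} = F F + 0 = F^{2} + 0 = F^{2}$)
$\left(-8 + w{\left(6 \right)}\right) B{\left(M{\left(6 \right)} \right)} = \left(-8 + 6^{2}\right) \frac{5 + 6}{1 + 6} = \left(-8 + 36\right) \frac{1}{7} \cdot 11 = 28 \cdot \frac{1}{7} \cdot 11 = 28 \cdot \frac{11}{7} = 44$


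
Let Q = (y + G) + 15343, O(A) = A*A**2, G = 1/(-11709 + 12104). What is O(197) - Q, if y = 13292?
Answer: 3008611509/395 ≈ 7.6167e+6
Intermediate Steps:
G = 1/395 ≈ 0.0025316
O(A) = A**3
Q = 11310826/395 (Q = (13292 + 1/395) + 15343 = 5250341/395 + 15343 = 11310826/395 ≈ 28635.)
O(197) - Q = 197**3 - 1*11310826/395 = 7645373 - 11310826/395 = 3008611509/395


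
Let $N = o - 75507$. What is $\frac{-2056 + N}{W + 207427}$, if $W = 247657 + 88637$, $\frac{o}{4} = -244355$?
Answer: $- \frac{1054983}{543721} \approx -1.9403$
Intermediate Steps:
$o = -977420$ ($o = 4 \left(-244355\right) = -977420$)
$N = -1052927$ ($N = -977420 - 75507 = -1052927$)
$W = 336294$
$\frac{-2056 + N}{W + 207427} = \frac{-2056 - 1052927}{336294 + 207427} = - \frac{1054983}{543721}$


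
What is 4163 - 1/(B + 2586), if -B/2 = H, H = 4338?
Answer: 25352671/6090 ≈ 4163.0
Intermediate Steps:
B = -8676 (B = -2*4338 = -8676)
4163 - 1/(B + 2586) = 4163 - 1/(-8676 + 2586) = 4163 - 1/(-6090) = 4163 - 1*(-1/6090) = 4163 + 1/6090 = 25352671/6090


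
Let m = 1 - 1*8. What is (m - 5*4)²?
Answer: 729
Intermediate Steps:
m = -7 (m = 1 - 8 = -7)
(m - 5*4)² = (-7 - 5*4)² = (-7 - 20)² = (-27)² = 729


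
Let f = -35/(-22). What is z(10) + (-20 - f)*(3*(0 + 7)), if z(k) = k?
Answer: -9755/22 ≈ -443.41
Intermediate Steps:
f = 35/22 (f = -35*(-1/22) = 35/22 ≈ 1.5909)
z(10) + (-20 - f)*(3*(0 + 7)) = 10 + (-20 - 1*35/22)*(3*(0 + 7)) = 10 + (-20 - 35/22)*(3*7) = 10 - 475/22*21 = 10 - 9975/22 = -9755/22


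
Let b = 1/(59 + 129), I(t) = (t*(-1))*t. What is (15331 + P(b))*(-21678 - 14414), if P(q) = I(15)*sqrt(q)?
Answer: -553326452 + 4060350*sqrt(47)/47 ≈ -5.5273e+8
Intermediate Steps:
I(t) = -t**2 (I(t) = (-t)*t = -t**2)
b = 1/188 ≈ 0.0053191
P(q) = -225*sqrt(q) (P(q) = (-1*15**2)*sqrt(q) = (-1*225)*sqrt(q) = -225*sqrt(q))
(15331 + P(b))*(-21678 - 14414) = (15331 - 225*sqrt(47)/94)*(-21678 - 14414) = (15331 - 225*sqrt(47)/94)*(-36092) = -553326452 + 4060350*sqrt(47)/47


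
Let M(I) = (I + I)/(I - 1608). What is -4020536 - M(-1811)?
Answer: -13746216206/3419 ≈ -4.0205e+6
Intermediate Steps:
M(I) = 2*I/(-1608 + I) (M(I) = (2*I)/(-1608 + I) = 2*I/(-1608 + I))
-4020536 - M(-1811) = -4020536 - 2*(-1811)/(-1608 - 1811) = -4020536 - 2*(-1811)/(-3419) = -4020536 - 2*(-1811)*(-1)/3419 = -4020536 - 1*3622/3419 = -4020536 - 3622/3419 = -13746216206/3419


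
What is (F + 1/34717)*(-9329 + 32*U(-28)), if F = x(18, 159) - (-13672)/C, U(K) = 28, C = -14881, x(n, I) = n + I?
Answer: -767131076953638/516623677 ≈ -1.4849e+6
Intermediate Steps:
x(n, I) = I + n
F = 2620265/14881 (F = (159 + 18) - (-13672)/(-14881) = 177 - (-13672)*(-1)/14881 = 177 - 1*13672/14881 = 177 - 13672/14881 = 2620265/14881 ≈ 176.08)
(F + 1/34717)*(-9329 + 32*U(-28)) = (2620265/14881 + 1/34717)*(-9329 + 32*28) = (2620265/14881 + 1/34717)*(-9329 + 896) = (90967754886/516623677)*(-8433) = -767131076953638/516623677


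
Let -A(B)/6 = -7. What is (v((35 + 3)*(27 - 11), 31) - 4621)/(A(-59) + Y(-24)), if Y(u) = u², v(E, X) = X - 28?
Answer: -2309/309 ≈ -7.4725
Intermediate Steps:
A(B) = 42 (A(B) = -6*(-7) = 42)
v(E, X) = -28 + X
(v((35 + 3)*(27 - 11), 31) - 4621)/(A(-59) + Y(-24)) = ((-28 + 31) - 4621)/(42 + (-24)²) = (3 - 4621)/(42 + 576) = -4618/618 = -4618*1/618 = -2309/309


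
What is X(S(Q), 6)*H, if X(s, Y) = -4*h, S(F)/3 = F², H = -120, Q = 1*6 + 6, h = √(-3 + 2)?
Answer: 480*I ≈ 480.0*I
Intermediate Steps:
h = I (h = √(-1) = I ≈ 1.0*I)
Q = 12 (Q = 6 + 6 = 12)
S(F) = 3*F²
X(s, Y) = -4*I
X(S(Q), 6)*H = -4*I*(-120) = 480*I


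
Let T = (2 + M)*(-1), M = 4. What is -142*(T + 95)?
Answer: -12638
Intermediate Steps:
T = -6 (T = (2 + 4)*(-1) = 6*(-1) = -6)
-142*(T + 95) = -142*(-6 + 95) = -142*89 = -12638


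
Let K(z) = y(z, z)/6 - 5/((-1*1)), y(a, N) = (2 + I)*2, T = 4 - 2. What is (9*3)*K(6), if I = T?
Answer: 171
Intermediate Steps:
T = 2
I = 2
y(a, N) = 8 (y(a, N) = (2 + 2)*2 = 4*2 = 8)
K(z) = 19/3 (K(z) = 8/6 - 5/((-1*1)) = 8*(⅙) - 5/(-1) = 4/3 - 5*(-1) = 4/3 + 5 = 19/3)
(9*3)*K(6) = (9*3)*(19/3) = 27*(19/3) = 171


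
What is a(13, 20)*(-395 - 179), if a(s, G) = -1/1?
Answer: 574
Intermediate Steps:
a(s, G) = -1 (a(s, G) = -1*1 = -1)
a(13, 20)*(-395 - 179) = -(-395 - 179) = -1*(-574) = 574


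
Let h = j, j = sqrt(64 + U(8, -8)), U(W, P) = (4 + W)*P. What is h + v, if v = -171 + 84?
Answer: -87 + 4*I*sqrt(2) ≈ -87.0 + 5.6569*I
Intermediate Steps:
U(W, P) = P*(4 + W)
j = 4*I*sqrt(2) (j = sqrt(64 - 8*(4 + 8)) = sqrt(64 - 8*12) = sqrt(64 - 96) = sqrt(-32) = 4*I*sqrt(2) ≈ 5.6569*I)
h = 4*I*sqrt(2) ≈ 5.6569*I
v = -87
h + v = 4*I*sqrt(2) - 87 = -87 + 4*I*sqrt(2)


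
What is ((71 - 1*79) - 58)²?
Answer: 4356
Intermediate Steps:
((71 - 1*79) - 58)² = ((71 - 79) - 58)² = (-8 - 58)² = (-66)² = 4356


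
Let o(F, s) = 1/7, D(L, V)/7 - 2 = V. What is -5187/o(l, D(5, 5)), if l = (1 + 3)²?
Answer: -36309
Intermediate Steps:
D(L, V) = 14 + 7*V
l = 16 (l = 4² = 16)
o(F, s) = ⅐
-5187/o(l, D(5, 5)) = -5187/⅐ = -5187*7 = -21*1729 = -36309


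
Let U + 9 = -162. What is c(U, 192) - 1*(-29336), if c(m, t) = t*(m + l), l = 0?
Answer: -3496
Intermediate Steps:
U = -171 (U = -9 - 162 = -171)
c(m, t) = m*t (c(m, t) = t*(m + 0) = t*m = m*t)
c(U, 192) - 1*(-29336) = -171*192 - 1*(-29336) = -32832 + 29336 = -3496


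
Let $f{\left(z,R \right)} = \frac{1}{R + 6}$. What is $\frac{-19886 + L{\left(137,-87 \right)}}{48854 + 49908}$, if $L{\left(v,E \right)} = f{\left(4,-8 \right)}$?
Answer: $- \frac{39773}{197524} \approx -0.20136$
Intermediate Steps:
$f{\left(z,R \right)} = \frac{1}{6 + R}$
$L{\left(v,E \right)} = - \frac{1}{2}$ ($L{\left(v,E \right)} = \frac{1}{6 - 8} = \frac{1}{-2} = - \frac{1}{2}$)
$\frac{-19886 + L{\left(137,-87 \right)}}{48854 + 49908} = \frac{-19886 - \frac{1}{2}}{48854 + 49908} = - \frac{39773}{2 \cdot 98762} = \left(- \frac{39773}{2}\right) \frac{1}{98762} = - \frac{39773}{197524}$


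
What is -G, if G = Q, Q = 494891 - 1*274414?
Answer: -220477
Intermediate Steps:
Q = 220477 (Q = 494891 - 274414 = 220477)
G = 220477
-G = -1*220477 = -220477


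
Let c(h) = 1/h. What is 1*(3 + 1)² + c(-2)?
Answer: 31/2 ≈ 15.500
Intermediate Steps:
1*(3 + 1)² + c(-2) = 1*(3 + 1)² + 1/(-2) = 1*4² - ½ = 1*16 - ½ = 16 - ½ = 31/2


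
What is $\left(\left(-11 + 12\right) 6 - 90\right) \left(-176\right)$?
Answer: $14784$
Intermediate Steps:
$\left(\left(-11 + 12\right) 6 - 90\right) \left(-176\right) = \left(1 \cdot 6 - 90\right) \left(-176\right) = \left(6 - 90\right) \left(-176\right) = \left(-84\right) \left(-176\right) = 14784$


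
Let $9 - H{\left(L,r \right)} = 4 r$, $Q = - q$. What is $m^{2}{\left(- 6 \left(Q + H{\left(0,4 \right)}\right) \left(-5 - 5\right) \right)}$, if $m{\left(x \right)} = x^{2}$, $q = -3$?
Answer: $3317760000$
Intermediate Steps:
$Q = 3$ ($Q = \left(-1\right) \left(-3\right) = 3$)
$H{\left(L,r \right)} = 9 - 4 r$
$m^{2}{\left(- 6 \left(Q + H{\left(0,4 \right)}\right) \left(-5 - 5\right) \right)} = \left(\left(- 6 \left(3 + \left(9 - 16\right)\right) \left(-5 - 5\right)\right)^{2}\right)^{2} = \left(\left(- 6 \left(3 + \left(9 - 16\right)\right) \left(-10\right)\right)^{2}\right)^{2} = \left(\left(- 6 \left(3 - 7\right) \left(-10\right)\right)^{2}\right)^{2} = \left(\left(- 6 \left(\left(-4\right) \left(-10\right)\right)\right)^{2}\right)^{2} = \left(\left(\left(-6\right) 40\right)^{2}\right)^{2} = \left(\left(-240\right)^{2}\right)^{2} = 57600^{2} = 3317760000$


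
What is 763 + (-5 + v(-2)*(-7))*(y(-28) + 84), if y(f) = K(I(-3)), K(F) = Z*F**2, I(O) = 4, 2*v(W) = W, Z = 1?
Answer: 963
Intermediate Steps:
v(W) = W/2
K(F) = F**2 (K(F) = 1*F**2 = F**2)
y(f) = 16 (y(f) = 4**2 = 16)
763 + (-5 + v(-2)*(-7))*(y(-28) + 84) = 763 + (-5 + ((1/2)*(-2))*(-7))*(16 + 84) = 763 + (-5 - 1*(-7))*100 = 763 + (-5 + 7)*100 = 763 + 2*100 = 763 + 200 = 963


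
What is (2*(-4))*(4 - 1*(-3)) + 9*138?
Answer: 1186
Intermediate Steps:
(2*(-4))*(4 - 1*(-3)) + 9*138 = -8*(4 + 3) + 1242 = -8*7 + 1242 = -56 + 1242 = 1186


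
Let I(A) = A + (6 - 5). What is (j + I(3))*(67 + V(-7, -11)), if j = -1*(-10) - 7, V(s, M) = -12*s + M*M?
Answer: 1904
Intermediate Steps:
I(A) = 1 + A (I(A) = A + 1 = 1 + A)
V(s, M) = M² - 12*s (V(s, M) = -12*s + M² = M² - 12*s)
j = 3 (j = 10 - 7 = 3)
(j + I(3))*(67 + V(-7, -11)) = (3 + (1 + 3))*(67 + ((-11)² - 12*(-7))) = (3 + 4)*(67 + (121 + 84)) = 7*(67 + 205) = 7*272 = 1904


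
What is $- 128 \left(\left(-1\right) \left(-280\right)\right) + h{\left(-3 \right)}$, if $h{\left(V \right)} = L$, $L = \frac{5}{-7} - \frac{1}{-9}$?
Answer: $- \frac{2257958}{63} \approx -35841.0$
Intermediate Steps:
$L = - \frac{38}{63}$ ($L = 5 \left(- \frac{1}{7}\right) - - \frac{1}{9} = - \frac{5}{7} + \frac{1}{9} = - \frac{38}{63} \approx -0.60317$)
$h{\left(V \right)} = - \frac{38}{63}$
$- 128 \left(\left(-1\right) \left(-280\right)\right) + h{\left(-3 \right)} = - 128 \left(\left(-1\right) \left(-280\right)\right) - \frac{38}{63} = \left(-128\right) 280 - \frac{38}{63} = -35840 - \frac{38}{63} = - \frac{2257958}{63}$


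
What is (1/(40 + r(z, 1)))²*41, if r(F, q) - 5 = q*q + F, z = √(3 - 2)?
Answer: 41/2209 ≈ 0.018560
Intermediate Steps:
z = 1 (z = √1 = 1)
r(F, q) = 5 + F + q² (r(F, q) = 5 + (q*q + F) = 5 + (q² + F) = 5 + (F + q²) = 5 + F + q²)
(1/(40 + r(z, 1)))²*41 = (1/(40 + (5 + 1 + 1²)))²*41 = (1/(40 + (5 + 1 + 1)))²*41 = (1/(40 + 7))²*41 = (1/47)²*41 = (1/2209)*41 = 41/2209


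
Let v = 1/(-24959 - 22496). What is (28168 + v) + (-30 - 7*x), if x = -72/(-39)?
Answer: 17350781817/616915 ≈ 28125.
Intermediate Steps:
x = 24/13 (x = -72*(-1/39) = 24/13 ≈ 1.8462)
v = -1/47455 (v = 1/(-47455) = -1/47455 ≈ -2.1073e-5)
(28168 + v) + (-30 - 7*x) = (28168 - 1/47455) + (-30 - 7*24/13) = 1336712439/47455 + (-30 - 168/13) = 1336712439/47455 - 558/13 = 17350781817/616915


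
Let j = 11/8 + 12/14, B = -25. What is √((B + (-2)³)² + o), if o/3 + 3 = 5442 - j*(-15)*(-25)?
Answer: 3*√1297506/28 ≈ 122.04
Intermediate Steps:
j = 125/56 (j = 11*(⅛) + 12*(1/14) = 11/8 + 6/7 = 125/56 ≈ 2.2321)
o = 773127/56 (o = -9 + 3*(5442 - (125/56)*(-15)*(-25)) = -9 + 3*(5442 - (-1875)*(-25)/56) = -9 + 3*(5442 - 1*46875/56) = -9 + 3*(5442 - 46875/56) = -9 + 3*(257877/56) = -9 + 773631/56 = 773127/56 ≈ 13806.)
√((B + (-2)³)² + o) = √((-25 + (-2)³)² + 773127/56) = √((-25 - 8)² + 773127/56) = √((-33)² + 773127/56) = √(1089 + 773127/56) = √(834111/56) = 3*√1297506/28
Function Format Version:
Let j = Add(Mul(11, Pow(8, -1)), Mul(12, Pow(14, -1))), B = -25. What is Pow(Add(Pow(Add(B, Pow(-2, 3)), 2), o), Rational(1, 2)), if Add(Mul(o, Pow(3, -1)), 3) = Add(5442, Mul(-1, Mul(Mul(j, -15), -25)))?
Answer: Mul(Rational(3, 28), Pow(1297506, Rational(1, 2))) ≈ 122.04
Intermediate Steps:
j = Rational(125, 56) (j = Add(Mul(11, Rational(1, 8)), Mul(12, Rational(1, 14))) = Add(Rational(11, 8), Rational(6, 7)) = Rational(125, 56) ≈ 2.2321)
o = Rational(773127, 56) (o = Add(-9, Mul(3, Add(5442, Mul(-1, Mul(Mul(Rational(125, 56), -15), -25))))) = Add(-9, Mul(3, Add(5442, Mul(-1, Mul(Rational(-1875, 56), -25))))) = Add(-9, Mul(3, Add(5442, Mul(-1, Rational(46875, 56))))) = Add(-9, Mul(3, Add(5442, Rational(-46875, 56)))) = Add(-9, Mul(3, Rational(257877, 56))) = Add(-9, Rational(773631, 56)) = Rational(773127, 56) ≈ 13806.)
Pow(Add(Pow(Add(B, Pow(-2, 3)), 2), o), Rational(1, 2)) = Pow(Add(Pow(Add(-25, Pow(-2, 3)), 2), Rational(773127, 56)), Rational(1, 2)) = Pow(Add(Pow(Add(-25, -8), 2), Rational(773127, 56)), Rational(1, 2)) = Pow(Add(Pow(-33, 2), Rational(773127, 56)), Rational(1, 2)) = Pow(Add(1089, Rational(773127, 56)), Rational(1, 2)) = Pow(Rational(834111, 56), Rational(1, 2)) = Mul(Rational(3, 28), Pow(1297506, Rational(1, 2)))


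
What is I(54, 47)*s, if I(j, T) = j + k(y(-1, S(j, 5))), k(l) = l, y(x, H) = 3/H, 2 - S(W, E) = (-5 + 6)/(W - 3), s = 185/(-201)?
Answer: -345765/6767 ≈ -51.096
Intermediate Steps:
s = -185/201 (s = 185*(-1/201) = -185/201 ≈ -0.92040)
S(W, E) = 2 - 1/(-3 + W) (S(W, E) = 2 - (-5 + 6)/(W - 3) = 2 - 1/(-3 + W))
I(j, T) = j + 3*(-3 + j)/(-7 + 2*j) (I(j, T) = j + 3/(((-7 + 2*j)/(-3 + j))) = j + 3*((-3 + j)/(-7 + 2*j)) = j + 3*(-3 + j)/(-7 + 2*j))
I(54, 47)*s = ((-9 - 4*54 + 2*54²)/(-7 + 2*54))*(-185/201) = ((-9 - 216 + 2*2916)/(-7 + 108))*(-185/201) = ((-9 - 216 + 5832)/101)*(-185/201) = ((1/101)*5607)*(-185/201) = (5607/101)*(-185/201) = -345765/6767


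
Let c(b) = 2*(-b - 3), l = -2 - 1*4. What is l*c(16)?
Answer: 228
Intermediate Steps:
l = -6 (l = -2 - 4 = -6)
c(b) = -6 - 2*b (c(b) = 2*(-3 - b) = -6 - 2*b)
l*c(16) = -6*(-6 - 2*16) = -6*(-6 - 32) = -6*(-38) = 228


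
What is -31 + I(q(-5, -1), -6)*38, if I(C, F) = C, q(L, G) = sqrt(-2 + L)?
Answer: -31 + 38*I*sqrt(7) ≈ -31.0 + 100.54*I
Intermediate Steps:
-31 + I(q(-5, -1), -6)*38 = -31 + sqrt(-2 - 5)*38 = -31 + sqrt(-7)*38 = -31 + (I*sqrt(7))*38 = -31 + 38*I*sqrt(7)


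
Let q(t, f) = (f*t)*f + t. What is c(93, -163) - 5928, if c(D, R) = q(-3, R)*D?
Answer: -7418958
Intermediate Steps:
q(t, f) = t + t*f**2 (q(t, f) = t*f**2 + t = t + t*f**2)
c(D, R) = D*(-3 - 3*R**2) (c(D, R) = (-3*(1 + R**2))*D = (-3 - 3*R**2)*D = D*(-3 - 3*R**2))
c(93, -163) - 5928 = 3*93*(-1 - 1*(-163)**2) - 5928 = 3*93*(-1 - 1*26569) - 5928 = 3*93*(-1 - 26569) - 5928 = 3*93*(-26570) - 5928 = -7413030 - 5928 = -7418958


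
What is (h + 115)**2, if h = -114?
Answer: 1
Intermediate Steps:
(h + 115)**2 = (-114 + 115)**2 = 1**2 = 1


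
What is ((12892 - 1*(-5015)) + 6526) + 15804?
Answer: 40237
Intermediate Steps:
((12892 - 1*(-5015)) + 6526) + 15804 = ((12892 + 5015) + 6526) + 15804 = (17907 + 6526) + 15804 = 24433 + 15804 = 40237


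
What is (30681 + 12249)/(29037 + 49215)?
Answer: 7155/13042 ≈ 0.54861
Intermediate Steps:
(30681 + 12249)/(29037 + 49215) = 42930/78252 = 42930*(1/78252) = 7155/13042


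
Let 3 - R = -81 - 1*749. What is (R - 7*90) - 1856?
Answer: -1653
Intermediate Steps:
R = 833 (R = 3 - (-81 - 1*749) = 3 - (-81 - 749) = 3 - 1*(-830) = 3 + 830 = 833)
(R - 7*90) - 1856 = (833 - 7*90) - 1856 = (833 - 630) - 1856 = 203 - 1856 = -1653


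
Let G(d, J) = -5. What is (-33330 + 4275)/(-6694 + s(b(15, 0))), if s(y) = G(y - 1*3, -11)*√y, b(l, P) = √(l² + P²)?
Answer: 194494170/44809261 - 145275*√15/44809261 ≈ 4.3279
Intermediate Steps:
b(l, P) = √(P² + l²)
s(y) = -5*√y
(-33330 + 4275)/(-6694 + s(b(15, 0))) = (-33330 + 4275)/(-6694 - 5*(0² + 15²)^(¼)) = -29055/(-6694 - 5*(0 + 225)^(¼)) = -29055/(-6694 - 5*√15)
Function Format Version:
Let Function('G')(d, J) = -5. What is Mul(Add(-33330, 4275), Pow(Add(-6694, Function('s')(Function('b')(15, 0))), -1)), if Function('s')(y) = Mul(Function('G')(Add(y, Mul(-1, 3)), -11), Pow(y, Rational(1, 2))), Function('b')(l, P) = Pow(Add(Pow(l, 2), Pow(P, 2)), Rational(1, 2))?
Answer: Add(Rational(194494170, 44809261), Mul(Rational(-145275, 44809261), Pow(15, Rational(1, 2)))) ≈ 4.3279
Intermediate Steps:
Function('b')(l, P) = Pow(Add(Pow(P, 2), Pow(l, 2)), Rational(1, 2))
Function('s')(y) = Mul(-5, Pow(y, Rational(1, 2)))
Mul(Add(-33330, 4275), Pow(Add(-6694, Function('s')(Function('b')(15, 0))), -1)) = Mul(Add(-33330, 4275), Pow(Add(-6694, Mul(-5, Pow(Pow(Add(Pow(0, 2), Pow(15, 2)), Rational(1, 2)), Rational(1, 2)))), -1)) = Mul(-29055, Pow(Add(-6694, Mul(-5, Pow(Pow(Add(0, 225), Rational(1, 2)), Rational(1, 2)))), -1)) = Mul(-29055, Pow(Add(-6694, Mul(-5, Pow(Pow(225, Rational(1, 2)), Rational(1, 2)))), -1)) = Mul(-29055, Pow(Add(-6694, Mul(-5, Pow(15, Rational(1, 2)))), -1))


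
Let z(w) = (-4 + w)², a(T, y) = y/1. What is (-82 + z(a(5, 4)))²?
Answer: 6724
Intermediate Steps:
a(T, y) = y (a(T, y) = y*1 = y)
(-82 + z(a(5, 4)))² = (-82 + (-4 + 4)²)² = (-82 + 0²)² = (-82 + 0)² = (-82)² = 6724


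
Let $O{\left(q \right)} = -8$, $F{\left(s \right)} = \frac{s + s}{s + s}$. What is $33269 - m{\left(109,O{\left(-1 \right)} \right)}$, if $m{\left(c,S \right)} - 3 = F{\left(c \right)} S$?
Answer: $33274$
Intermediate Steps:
$F{\left(s \right)} = 1$ ($F{\left(s \right)} = \frac{2 s}{2 s} = 2 s \frac{1}{2 s} = 1$)
$m{\left(c,S \right)} = 3 + S$ ($m{\left(c,S \right)} = 3 + 1 S = 3 + S$)
$33269 - m{\left(109,O{\left(-1 \right)} \right)} = 33269 - \left(3 - 8\right) = 33269 - -5 = 33269 + 5 = 33274$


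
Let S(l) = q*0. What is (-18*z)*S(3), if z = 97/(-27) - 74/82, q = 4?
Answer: 0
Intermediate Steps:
S(l) = 0 (S(l) = 4*0 = 0)
z = -4976/1107 (z = 97*(-1/27) - 74*1/82 = -97/27 - 37/41 = -4976/1107 ≈ -4.4950)
(-18*z)*S(3) = -18*(-4976/1107)*0 = (9952/123)*0 = 0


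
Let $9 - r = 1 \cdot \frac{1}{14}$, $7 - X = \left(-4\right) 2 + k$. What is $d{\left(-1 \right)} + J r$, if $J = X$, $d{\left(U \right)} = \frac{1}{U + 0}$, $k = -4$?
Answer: $\frac{2361}{14} \approx 168.64$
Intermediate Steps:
$X = 19$ ($X = 7 - \left(\left(-4\right) 2 - 4\right) = 7 - \left(-8 - 4\right) = 7 - -12 = 7 + 12 = 19$)
$d{\left(U \right)} = \frac{1}{U}$
$J = 19$
$r = \frac{125}{14}$ ($r = 9 - 1 \cdot \frac{1}{14} = 9 - \frac{1}{14} = \frac{125}{14} \approx 8.9286$)
$d{\left(-1 \right)} + J r = \frac{1}{-1} + 19 \cdot \frac{125}{14} = -1 + \frac{2375}{14} = \frac{2361}{14}$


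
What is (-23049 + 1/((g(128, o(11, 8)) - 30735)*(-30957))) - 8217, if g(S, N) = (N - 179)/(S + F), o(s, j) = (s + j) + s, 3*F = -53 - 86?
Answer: -7288804006475119/233122369554 ≈ -31266.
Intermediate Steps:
F = -139/3 (F = (-53 - 86)/3 = (⅓)*(-139) = -139/3 ≈ -46.333)
o(s, j) = j + 2*s (o(s, j) = (j + s) + s = j + 2*s)
g(S, N) = (-179 + N)/(-139/3 + S) (g(S, N) = (N - 179)/(S - 139/3) = (-179 + N)/(-139/3 + S))
(-23049 + 1/((g(128, o(11, 8)) - 30735)*(-30957))) - 8217 = (-23049 + 1/(3*(-179 + (8 + 2*11))/(-139 + 3*128) - 30735*(-30957))) - 8217 = (-23049 - 1/30957/(3*(-179 + (8 + 22))/(-139 + 384) - 30735)) - 8217 = (-23049 - 1/30957/(3*(-179 + 30)/245 - 30735)) - 8217 = (-23049 - 1/30957/(3*(1/245)*(-149) - 30735)) - 8217 = (-23049 - 1/30957/(-447/245 - 30735)) - 8217 = (-23049 - 1/30957/(-7530522/245)) - 8217 = (-23049 - 245/7530522*(-1/30957)) - 8217 = (-23049 + 245/233122369554) - 8217 = -5373237495849901/233122369554 - 8217 = -7288804006475119/233122369554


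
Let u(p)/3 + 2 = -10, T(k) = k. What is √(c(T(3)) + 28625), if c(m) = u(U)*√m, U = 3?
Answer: √(28625 - 36*√3) ≈ 169.00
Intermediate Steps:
u(p) = -36 (u(p) = -6 + 3*(-10) = -6 - 30 = -36)
c(m) = -36*√m
√(c(T(3)) + 28625) = √(-36*√3 + 28625) = √(28625 - 36*√3)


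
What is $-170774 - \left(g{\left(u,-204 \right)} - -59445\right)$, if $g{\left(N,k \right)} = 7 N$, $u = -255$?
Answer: $-228434$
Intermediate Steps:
$-170774 - \left(g{\left(u,-204 \right)} - -59445\right) = -170774 - \left(7 \left(-255\right) - -59445\right) = -170774 - \left(-1785 + 59445\right) = -170774 - 57660 = -228434$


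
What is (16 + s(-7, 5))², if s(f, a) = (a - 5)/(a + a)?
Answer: 256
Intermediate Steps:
s(f, a) = (-5 + a)/(2*a) (s(f, a) = (-5 + a)/((2*a)) = (-5 + a)*(1/(2*a)) = (-5 + a)/(2*a))
(16 + s(-7, 5))² = (16 + (½)*(-5 + 5)/5)² = (16 + (½)*(⅕)*0)² = (16 + 0)² = 16² = 256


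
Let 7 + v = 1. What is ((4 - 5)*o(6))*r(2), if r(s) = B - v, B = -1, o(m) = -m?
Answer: 30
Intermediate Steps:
v = -6 (v = -7 + 1 = -6)
r(s) = 5 (r(s) = -1 - 1*(-6) = -1 + 6 = 5)
((4 - 5)*o(6))*r(2) = ((4 - 5)*(-1*6))*5 = -1*(-6)*5 = 6*5 = 30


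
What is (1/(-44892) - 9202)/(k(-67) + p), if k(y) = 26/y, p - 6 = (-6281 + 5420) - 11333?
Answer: 27677444395/36659794824 ≈ 0.75498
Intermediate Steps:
p = -12188 (p = 6 + ((-6281 + 5420) - 11333) = 6 + (-861 - 11333) = 6 - 12194 = -12188)
(1/(-44892) - 9202)/(k(-67) + p) = (1/(-44892) - 9202)/(26/(-67) - 12188) = (-1/44892 - 9202)/(26*(-1/67) - 12188) = -413096185/(44892*(-26/67 - 12188)) = -413096185/(44892*(-816622/67)) = -413096185/44892*(-67/816622) = 27677444395/36659794824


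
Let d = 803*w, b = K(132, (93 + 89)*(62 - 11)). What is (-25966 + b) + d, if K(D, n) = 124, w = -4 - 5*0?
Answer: -29054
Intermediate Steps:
w = -4 (w = -4 + 0 = -4)
b = 124
d = -3212 (d = 803*(-4) = -3212)
(-25966 + b) + d = (-25966 + 124) - 3212 = -25842 - 3212 = -29054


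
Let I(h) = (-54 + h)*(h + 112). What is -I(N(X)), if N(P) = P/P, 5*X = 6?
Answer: 5989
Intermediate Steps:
X = 6/5 (X = (1/5)*6 = 6/5 ≈ 1.2000)
N(P) = 1
I(h) = (-54 + h)*(112 + h)
-I(N(X)) = -(-6048 + 1**2 + 58*1) = -(-6048 + 1 + 58) = -1*(-5989) = 5989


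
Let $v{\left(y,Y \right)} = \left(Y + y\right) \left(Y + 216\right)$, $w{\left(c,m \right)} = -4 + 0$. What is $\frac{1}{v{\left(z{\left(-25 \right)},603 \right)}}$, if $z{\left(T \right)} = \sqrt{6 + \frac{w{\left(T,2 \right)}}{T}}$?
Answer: $\frac{1675}{827196461} - \frac{5 \sqrt{154}}{7444768149} \approx 2.0166 \cdot 10^{-6}$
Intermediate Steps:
$w{\left(c,m \right)} = -4$
$z{\left(T \right)} = \sqrt{6 - \frac{4}{T}}$
$v{\left(y,Y \right)} = \left(216 + Y\right) \left(Y + y\right)$ ($v{\left(y,Y \right)} = \left(Y + y\right) \left(216 + Y\right) = \left(216 + Y\right) \left(Y + y\right)$)
$\frac{1}{v{\left(z{\left(-25 \right)},603 \right)}} = \frac{1}{603^{2} + 216 \cdot 603 + 216 \sqrt{6 - \frac{4}{-25}} + 603 \sqrt{6 - \frac{4}{-25}}} = \frac{1}{363609 + 130248 + 216 \sqrt{6 - - \frac{4}{25}} + 603 \sqrt{6 - - \frac{4}{25}}} = \frac{1}{363609 + 130248 + 216 \sqrt{6 + \frac{4}{25}} + 603 \sqrt{6 + \frac{4}{25}}} = \frac{1}{363609 + 130248 + 216 \sqrt{\frac{154}{25}} + 603 \sqrt{\frac{154}{25}}} = \frac{1}{363609 + 130248 + 216 \frac{\sqrt{154}}{5} + 603 \frac{\sqrt{154}}{5}} = \frac{1}{363609 + 130248 + \frac{216 \sqrt{154}}{5} + \frac{603 \sqrt{154}}{5}} = \frac{1}{493857 + \frac{819 \sqrt{154}}{5}}$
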